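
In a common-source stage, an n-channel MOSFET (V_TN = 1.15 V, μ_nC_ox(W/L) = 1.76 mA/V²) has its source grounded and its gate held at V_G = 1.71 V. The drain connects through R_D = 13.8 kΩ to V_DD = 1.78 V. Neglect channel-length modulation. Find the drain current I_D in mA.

I_D = 0.119 mA

V_GS = V_G = 1.71 V, so V_ov = 1.71 − 1.15 = 0.56 V.
Assume saturation: I_D = ½ k_n V_ov² = 0.5 × 1.76 × 0.56² = 0.276 mA, giving V_DS = V_DD − I_D R_D = 1.78 − 0.276 × 13.8 = -2.03 V.
But -2.03 V < V_ov = 0.56 V, so the device is actually in triode.
In triode I_D = k_n[V_ov V_DS − ½ V_DS²] and I_D = (V_DD − V_DS)/R_D. Equating: 12.1 V_DS² − 14.6 V_DS + 1.78 = 0, giving V_DS = 0.138 V (the root below V_ov).
I_D = (1.78 − 0.138) / 13.8 = 0.119 mA.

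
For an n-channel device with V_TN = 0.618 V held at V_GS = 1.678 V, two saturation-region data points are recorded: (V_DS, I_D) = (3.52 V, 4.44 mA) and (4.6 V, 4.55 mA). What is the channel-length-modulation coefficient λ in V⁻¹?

With V_GS fixed, I_D ∝ (1 + λ V_DS) in saturation, so I_D2/I_D1 = (1 + λ V_DS2)/(1 + λ V_DS1).
4.55/4.44 = 1.025 = (1 + 4.6 λ)/(1 + 3.52 λ).
Solving: λ (I_D1 V_DS2 − I_D2 V_DS1) = I_D2 − I_D1, so λ = (4.55 − 4.44) / (4.44 × 4.6 − 4.55 × 3.52) = 0.11 / 4.41 = 0.025 V⁻¹.

λ = 0.0250 V⁻¹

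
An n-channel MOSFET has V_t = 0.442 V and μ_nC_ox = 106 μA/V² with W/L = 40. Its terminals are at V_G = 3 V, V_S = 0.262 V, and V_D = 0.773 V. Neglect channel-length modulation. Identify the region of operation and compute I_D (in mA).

V_GS = V_G − V_S = 3 − 0.262 = 2.74 V; V_DS = V_D − V_S = 0.773 − 0.262 = 0.511 V.
k_n = μ_nC_ox · (W/L) = 4.24 mA/V².
V_ov = V_GS − V_t = 2.74 − 0.442 = 2.3 V.
Since V_DS = 0.511 V < V_ov = 2.3 V, the device is in the triode region.
I_D = k_n [V_ov · V_DS − ½ V_DS²] = 4.24 × [2.3 × 0.511 − 0.5 × 0.511²] = 4.42 mA.

Triode; I_D = 4.42 mA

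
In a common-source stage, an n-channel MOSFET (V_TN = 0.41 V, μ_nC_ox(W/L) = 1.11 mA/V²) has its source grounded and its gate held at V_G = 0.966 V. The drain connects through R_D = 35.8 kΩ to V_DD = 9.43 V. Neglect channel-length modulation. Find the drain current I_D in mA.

V_GS = V_G = 0.966 V, so V_ov = 0.966 − 0.41 = 0.556 V.
Assume saturation: I_D = ½ k_n V_ov² = 0.5 × 1.11 × 0.556² = 0.172 mA, giving V_DS = V_DD − I_D R_D = 9.43 − 0.172 × 35.8 = 3.29 V.
V_DS = 3.29 V ≥ V_ov = 0.556 V, confirming saturation.

I_D = 0.172 mA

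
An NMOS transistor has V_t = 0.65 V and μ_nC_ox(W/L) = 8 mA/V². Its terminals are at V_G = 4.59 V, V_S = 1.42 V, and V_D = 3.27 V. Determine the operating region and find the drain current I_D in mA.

V_GS = V_G − V_S = 4.59 − 1.42 = 3.17 V; V_DS = V_D − V_S = 3.27 − 1.42 = 1.85 V.
V_ov = V_GS − V_t = 3.17 − 0.65 = 2.52 V.
Since V_DS = 1.85 V < V_ov = 2.52 V, the device is in the triode region.
I_D = k_n [V_ov · V_DS − ½ V_DS²] = 8 × [2.52 × 1.85 − 0.5 × 1.85²] = 23.6 mA.

Triode; I_D = 23.6 mA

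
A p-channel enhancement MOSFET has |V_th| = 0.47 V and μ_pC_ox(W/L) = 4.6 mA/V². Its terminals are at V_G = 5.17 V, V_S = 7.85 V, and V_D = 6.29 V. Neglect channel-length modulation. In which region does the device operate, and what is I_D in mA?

V_SG = V_S − V_G = 7.85 − 5.17 = 2.68 V; V_SD = V_S − V_D = 7.85 − 6.29 = 1.56 V.
V_ov = V_SG − |V_th| = 2.68 − 0.47 = 2.21 V.
Since V_SD = 1.56 V < V_ov = 2.21 V, the device is in the triode region.
I_D = k_p [V_ov · V_SD − ½ V_SD²] = 4.6 × [2.21 × 1.56 − 0.5 × 1.56²] = 10.3 mA.

Triode; I_D = 10.3 mA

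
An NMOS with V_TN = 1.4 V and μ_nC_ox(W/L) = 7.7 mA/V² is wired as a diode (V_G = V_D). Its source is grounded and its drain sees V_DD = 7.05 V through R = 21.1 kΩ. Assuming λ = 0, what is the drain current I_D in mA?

I_D = 0.256 mA

With gate tied to drain, V_GS = V_DS ≥ V_GS − V_TN, so the device is in saturation.
KCL at the drain: ½ k_n (V_GS − V_TN)² = (V_DD − V_GS)/R.
Let x = V_GS − 1.4. Then 81.2 x² + x − 5.65 = 0, giving x = 0.258 V (positive root), so V_GS = 1.66 V.
I_D = (V_DD − V_GS)/R = (7.05 − 1.66) / 21.1 = 0.256 mA.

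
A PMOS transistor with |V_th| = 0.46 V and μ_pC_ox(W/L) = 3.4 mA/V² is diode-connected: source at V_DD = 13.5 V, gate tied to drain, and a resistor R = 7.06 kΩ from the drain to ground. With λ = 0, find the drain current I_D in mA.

With gate tied to drain, V_SG = V_SD ≥ V_SG − |V_th|, so the device is in saturation.
KCL at the drain: ½ k_p (V_SG − |V_th|)² = (V_DD − V_SG)/R.
Let x = V_SG − 0.46. Then 12 x² + x − 13.04 = 0, giving x = 1 V (positive root), so V_SG = 1.46 V.
I_D = (V_DD − V_SG)/R = (13.5 − 1.46) / 7.06 = 1.71 mA.

I_D = 1.71 mA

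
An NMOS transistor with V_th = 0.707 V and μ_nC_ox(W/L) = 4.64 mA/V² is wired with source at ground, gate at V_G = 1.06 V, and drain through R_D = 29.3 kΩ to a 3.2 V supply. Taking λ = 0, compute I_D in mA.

V_GS = V_G = 1.06 V, so V_ov = 1.06 − 0.707 = 0.353 V.
Assume saturation: I_D = ½ k_n V_ov² = 0.5 × 4.64 × 0.353² = 0.289 mA, giving V_DS = V_DD − I_D R_D = 3.2 − 0.289 × 29.3 = -5.27 V.
But -5.27 V < V_ov = 0.353 V, so the device is actually in triode.
In triode I_D = k_n[V_ov V_DS − ½ V_DS²] and I_D = (V_DD − V_DS)/R_D. Equating: 68 V_DS² − 48.99 V_DS + 3.2 = 0, giving V_DS = 0.0726 V (the root below V_ov).
I_D = (3.2 − 0.0726) / 29.3 = 0.107 mA.

I_D = 0.107 mA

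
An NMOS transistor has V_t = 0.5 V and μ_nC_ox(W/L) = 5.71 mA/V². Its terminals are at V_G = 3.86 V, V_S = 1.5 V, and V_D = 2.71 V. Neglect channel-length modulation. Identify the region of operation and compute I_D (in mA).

V_GS = V_G − V_S = 3.86 − 1.5 = 2.36 V; V_DS = V_D − V_S = 2.71 − 1.5 = 1.21 V.
V_ov = V_GS − V_t = 2.36 − 0.5 = 1.86 V.
Since V_DS = 1.21 V < V_ov = 1.86 V, the device is in the triode region.
I_D = k_n [V_ov · V_DS − ½ V_DS²] = 5.71 × [1.86 × 1.21 − 0.5 × 1.21²] = 8.67 mA.

Triode; I_D = 8.67 mA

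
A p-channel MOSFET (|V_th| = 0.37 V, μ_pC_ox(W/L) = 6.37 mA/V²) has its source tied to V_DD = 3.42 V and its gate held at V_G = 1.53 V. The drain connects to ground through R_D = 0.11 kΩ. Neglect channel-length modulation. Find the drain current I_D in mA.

I_D = 7.36 mA

V_SG = V_DD − V_G = 3.42 − 1.53 = 1.89 V, so V_ov = 1.89 − 0.37 = 1.52 V.
Assume saturation: I_D = ½ k_p V_ov² = 0.5 × 6.37 × 1.52² = 7.36 mA, giving V_SD = V_DD − I_D R_D = 3.42 − 7.36 × 0.11 = 2.61 V.
V_SD = 2.61 V ≥ V_ov = 1.52 V, confirming saturation.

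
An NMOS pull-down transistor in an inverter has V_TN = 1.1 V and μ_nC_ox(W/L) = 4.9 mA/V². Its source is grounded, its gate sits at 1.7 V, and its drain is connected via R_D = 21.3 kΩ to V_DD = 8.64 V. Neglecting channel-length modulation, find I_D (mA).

V_GS = V_G = 1.7 V, so V_ov = 1.7 − 1.1 = 0.6 V.
Assume saturation: I_D = ½ k_n V_ov² = 0.5 × 4.9 × 0.6² = 0.882 mA, giving V_DS = V_DD − I_D R_D = 8.64 − 0.882 × 21.3 = -10.1 V.
But -10.1 V < V_ov = 0.6 V, so the device is actually in triode.
In triode I_D = k_n[V_ov V_DS − ½ V_DS²] and I_D = (V_DD − V_DS)/R_D. Equating: 52.2 V_DS² − 63.62 V_DS + 8.64 = 0, giving V_DS = 0.156 V (the root below V_ov).
I_D = (8.64 − 0.156) / 21.3 = 0.398 mA.

I_D = 0.398 mA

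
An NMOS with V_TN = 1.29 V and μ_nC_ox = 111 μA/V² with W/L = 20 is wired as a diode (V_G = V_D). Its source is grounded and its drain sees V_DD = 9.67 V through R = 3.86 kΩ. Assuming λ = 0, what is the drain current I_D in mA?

With gate tied to drain, V_GS = V_DS ≥ V_GS − V_TN, so the device is in saturation.
k_n = μ_nC_ox · (W/L) = 2.22 mA/V².
KCL at the drain: ½ k_n (V_GS − V_TN)² = (V_DD − V_GS)/R.
Let x = V_GS − 1.29. Then 4.28 x² + x − 8.38 = 0, giving x = 1.29 V (positive root), so V_GS = 2.58 V.
I_D = (V_DD − V_GS)/R = (9.67 − 2.58) / 3.86 = 1.84 mA.

I_D = 1.84 mA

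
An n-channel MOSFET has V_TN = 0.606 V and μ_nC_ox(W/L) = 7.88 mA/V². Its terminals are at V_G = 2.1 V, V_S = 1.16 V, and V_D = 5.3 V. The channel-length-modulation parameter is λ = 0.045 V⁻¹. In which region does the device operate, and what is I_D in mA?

V_GS = V_G − V_S = 2.1 − 1.16 = 0.94 V; V_DS = V_D − V_S = 5.3 − 1.16 = 4.14 V.
V_ov = V_GS − V_TN = 0.94 − 0.606 = 0.334 V.
Since V_DS = 4.14 V ≥ V_ov = 0.334 V, the device is in saturation.
I_D = ½ k_n V_ov² (1 + λ V_DS) = 0.5 × 7.88 × 0.334² × (1 + 0.045 × 4.14) = 0.521 mA.

Saturation; I_D = 0.521 mA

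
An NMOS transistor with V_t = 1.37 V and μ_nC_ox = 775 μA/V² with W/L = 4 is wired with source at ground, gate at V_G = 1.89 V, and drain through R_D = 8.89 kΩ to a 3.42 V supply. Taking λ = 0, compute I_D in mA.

I_D = 0.350 mA

V_GS = V_G = 1.89 V, so V_ov = 1.89 − 1.37 = 0.52 V.
k_n = μ_nC_ox · (W/L) = 3.1 mA/V².
Assume saturation: I_D = ½ k_n V_ov² = 0.5 × 3.1 × 0.52² = 0.419 mA, giving V_DS = V_DD − I_D R_D = 3.42 − 0.419 × 8.89 = -0.306 V.
But -0.306 V < V_ov = 0.52 V, so the device is actually in triode.
In triode I_D = k_n[V_ov V_DS − ½ V_DS²] and I_D = (V_DD − V_DS)/R_D. Equating: 13.8 V_DS² − 15.33 V_DS + 3.42 = 0, giving V_DS = 0.309 V (the root below V_ov).
I_D = (3.42 − 0.309) / 8.89 = 0.35 mA.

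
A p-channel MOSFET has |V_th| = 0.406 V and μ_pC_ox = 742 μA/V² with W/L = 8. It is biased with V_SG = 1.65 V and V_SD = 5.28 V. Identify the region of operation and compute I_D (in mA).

k_p = μ_pC_ox · (W/L) = 5.936 mA/V².
V_ov = V_SG − |V_th| = 1.65 − 0.406 = 1.24 V.
Since V_SD = 5.28 V ≥ V_ov = 1.24 V, the device is in saturation.
I_D = ½ k_p V_ov² = 0.5 × 5.936 × 1.24² = 4.59 mA.

Saturation; I_D = 4.59 mA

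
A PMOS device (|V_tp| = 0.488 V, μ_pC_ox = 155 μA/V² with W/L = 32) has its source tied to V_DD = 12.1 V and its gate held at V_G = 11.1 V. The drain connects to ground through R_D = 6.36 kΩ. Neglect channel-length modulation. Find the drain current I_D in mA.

V_SG = V_DD − V_G = 12.1 − 11.1 = 1 V, so V_ov = 1 − 0.488 = 0.512 V.
k_p = μ_pC_ox · (W/L) = 4.96 mA/V².
Assume saturation: I_D = ½ k_p V_ov² = 0.5 × 4.96 × 0.512² = 0.65 mA, giving V_SD = V_DD − I_D R_D = 12.1 − 0.65 × 6.36 = 7.97 V.
V_SD = 7.97 V ≥ V_ov = 0.512 V, confirming saturation.

I_D = 0.650 mA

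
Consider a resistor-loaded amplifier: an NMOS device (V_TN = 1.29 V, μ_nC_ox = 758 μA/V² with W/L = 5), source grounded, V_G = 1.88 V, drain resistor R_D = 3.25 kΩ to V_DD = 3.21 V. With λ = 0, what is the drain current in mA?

V_GS = V_G = 1.88 V, so V_ov = 1.88 − 1.29 = 0.59 V.
k_n = μ_nC_ox · (W/L) = 3.79 mA/V².
Assume saturation: I_D = ½ k_n V_ov² = 0.5 × 3.79 × 0.59² = 0.66 mA, giving V_DS = V_DD − I_D R_D = 3.21 − 0.66 × 3.25 = 1.07 V.
V_DS = 1.07 V ≥ V_ov = 0.59 V, confirming saturation.

I_D = 0.660 mA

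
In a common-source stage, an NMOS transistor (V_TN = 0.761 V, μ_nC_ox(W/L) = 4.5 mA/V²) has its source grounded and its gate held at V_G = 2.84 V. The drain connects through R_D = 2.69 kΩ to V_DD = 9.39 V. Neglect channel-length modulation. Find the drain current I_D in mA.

V_GS = V_G = 2.84 V, so V_ov = 2.84 − 0.761 = 2.08 V.
Assume saturation: I_D = ½ k_n V_ov² = 0.5 × 4.5 × 2.08² = 9.73 mA, giving V_DS = V_DD − I_D R_D = 9.39 − 9.73 × 2.69 = -16.8 V.
But -16.8 V < V_ov = 2.08 V, so the device is actually in triode.
In triode I_D = k_n[V_ov V_DS − ½ V_DS²] and I_D = (V_DD − V_DS)/R_D. Equating: 6.05 V_DS² − 26.17 V_DS + 9.39 = 0, giving V_DS = 0.395 V (the root below V_ov).
I_D = (9.39 − 0.395) / 2.69 = 3.34 mA.

I_D = 3.34 mA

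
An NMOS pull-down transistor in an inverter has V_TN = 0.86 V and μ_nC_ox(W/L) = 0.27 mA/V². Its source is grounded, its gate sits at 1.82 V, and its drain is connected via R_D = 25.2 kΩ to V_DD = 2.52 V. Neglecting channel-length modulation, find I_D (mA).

V_GS = V_G = 1.82 V, so V_ov = 1.82 − 0.86 = 0.96 V.
Assume saturation: I_D = ½ k_n V_ov² = 0.5 × 0.27 × 0.96² = 0.124 mA, giving V_DS = V_DD − I_D R_D = 2.52 − 0.124 × 25.2 = -0.615 V.
But -0.615 V < V_ov = 0.96 V, so the device is actually in triode.
In triode I_D = k_n[V_ov V_DS − ½ V_DS²] and I_D = (V_DD − V_DS)/R_D. Equating: 3.4 V_DS² − 7.532 V_DS + 2.52 = 0, giving V_DS = 0.411 V (the root below V_ov).
I_D = (2.52 − 0.411) / 25.2 = 0.0837 mA.

I_D = 0.0837 mA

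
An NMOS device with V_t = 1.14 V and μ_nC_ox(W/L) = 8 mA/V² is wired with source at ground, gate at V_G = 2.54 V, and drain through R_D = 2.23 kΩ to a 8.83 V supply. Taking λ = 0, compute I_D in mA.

V_GS = V_G = 2.54 V, so V_ov = 2.54 − 1.14 = 1.4 V.
Assume saturation: I_D = ½ k_n V_ov² = 0.5 × 8 × 1.4² = 7.84 mA, giving V_DS = V_DD − I_D R_D = 8.83 − 7.84 × 2.23 = -8.65 V.
But -8.65 V < V_ov = 1.4 V, so the device is actually in triode.
In triode I_D = k_n[V_ov V_DS − ½ V_DS²] and I_D = (V_DD − V_DS)/R_D. Equating: 8.92 V_DS² − 25.98 V_DS + 8.83 = 0, giving V_DS = 0.393 V (the root below V_ov).
I_D = (8.83 − 0.393) / 2.23 = 3.78 mA.

I_D = 3.78 mA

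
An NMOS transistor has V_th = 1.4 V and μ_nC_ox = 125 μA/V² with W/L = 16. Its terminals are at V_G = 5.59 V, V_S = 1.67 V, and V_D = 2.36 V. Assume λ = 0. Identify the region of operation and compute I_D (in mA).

V_GS = V_G − V_S = 5.59 − 1.67 = 3.92 V; V_DS = V_D − V_S = 2.36 − 1.67 = 0.69 V.
k_n = μ_nC_ox · (W/L) = 2 mA/V².
V_ov = V_GS − V_th = 3.92 − 1.4 = 2.52 V.
Since V_DS = 0.69 V < V_ov = 2.52 V, the device is in the triode region.
I_D = k_n [V_ov · V_DS − ½ V_DS²] = 2 × [2.52 × 0.69 − 0.5 × 0.69²] = 3 mA.

Triode; I_D = 3.00 mA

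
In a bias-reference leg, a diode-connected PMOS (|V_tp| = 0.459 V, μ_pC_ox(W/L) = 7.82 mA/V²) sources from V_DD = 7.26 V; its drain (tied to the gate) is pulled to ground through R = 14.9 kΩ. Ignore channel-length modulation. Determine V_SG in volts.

With gate tied to drain, V_SG = V_SD ≥ V_SG − |V_tp|, so the device is in saturation.
KCL at the drain: ½ k_p (V_SG − |V_tp|)² = (V_DD − V_SG)/R.
Let x = V_SG − 0.459. Then 58.3 x² + x − 6.801 = 0, giving x = 0.333 V (positive root), so V_SG = 0.792 V.
I_D = (V_DD − V_SG)/R = (7.26 − 0.792) / 14.9 = 0.434 mA.

V_SG = 0.792 V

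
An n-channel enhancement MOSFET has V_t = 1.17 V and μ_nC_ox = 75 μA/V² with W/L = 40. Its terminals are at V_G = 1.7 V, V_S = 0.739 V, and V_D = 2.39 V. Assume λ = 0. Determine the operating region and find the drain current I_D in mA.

V_GS = V_G − V_S = 1.7 − 0.739 = 0.961 V; V_DS = V_D − V_S = 2.39 − 0.739 = 1.65 V.
V_GS = 0.961 V < V_t = 1.17 V, so the transistor is in cutoff.

Cutoff; I_D = 0 mA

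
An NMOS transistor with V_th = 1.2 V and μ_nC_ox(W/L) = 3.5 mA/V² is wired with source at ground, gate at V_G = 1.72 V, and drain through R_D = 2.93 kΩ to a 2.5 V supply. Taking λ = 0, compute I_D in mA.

I_D = 0.473 mA

V_GS = V_G = 1.72 V, so V_ov = 1.72 − 1.2 = 0.52 V.
Assume saturation: I_D = ½ k_n V_ov² = 0.5 × 3.5 × 0.52² = 0.473 mA, giving V_DS = V_DD − I_D R_D = 2.5 − 0.473 × 2.93 = 1.11 V.
V_DS = 1.11 V ≥ V_ov = 0.52 V, confirming saturation.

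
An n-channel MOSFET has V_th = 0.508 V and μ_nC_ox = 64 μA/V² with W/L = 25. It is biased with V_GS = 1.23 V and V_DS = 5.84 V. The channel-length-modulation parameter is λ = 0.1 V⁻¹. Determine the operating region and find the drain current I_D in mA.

Saturation; I_D = 0.661 mA

k_n = μ_nC_ox · (W/L) = 1.6 mA/V².
V_ov = V_GS − V_th = 1.23 − 0.508 = 0.722 V.
Since V_DS = 5.84 V ≥ V_ov = 0.722 V, the device is in saturation.
I_D = ½ k_n V_ov² (1 + λ V_DS) = 0.5 × 1.6 × 0.722² × (1 + 0.1 × 5.84) = 0.661 mA.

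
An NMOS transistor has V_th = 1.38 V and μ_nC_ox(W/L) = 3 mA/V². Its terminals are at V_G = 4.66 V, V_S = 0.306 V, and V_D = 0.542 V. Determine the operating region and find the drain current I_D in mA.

V_GS = V_G − V_S = 4.66 − 0.306 = 4.35 V; V_DS = V_D − V_S = 0.542 − 0.306 = 0.236 V.
V_ov = V_GS − V_th = 4.35 − 1.38 = 2.97 V.
Since V_DS = 0.236 V < V_ov = 2.97 V, the device is in the triode region.
I_D = k_n [V_ov · V_DS − ½ V_DS²] = 3 × [2.97 × 0.236 − 0.5 × 0.236²] = 2.02 mA.

Triode; I_D = 2.02 mA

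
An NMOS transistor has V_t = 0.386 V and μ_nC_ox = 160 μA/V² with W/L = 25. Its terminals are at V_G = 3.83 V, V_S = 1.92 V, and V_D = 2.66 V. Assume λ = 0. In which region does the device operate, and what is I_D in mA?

Triode; I_D = 3.42 mA

V_GS = V_G − V_S = 3.83 − 1.92 = 1.91 V; V_DS = V_D − V_S = 2.66 − 1.92 = 0.74 V.
k_n = μ_nC_ox · (W/L) = 4 mA/V².
V_ov = V_GS − V_t = 1.91 − 0.386 = 1.52 V.
Since V_DS = 0.74 V < V_ov = 1.52 V, the device is in the triode region.
I_D = k_n [V_ov · V_DS − ½ V_DS²] = 4 × [1.52 × 0.74 − 0.5 × 0.74²] = 3.42 mA.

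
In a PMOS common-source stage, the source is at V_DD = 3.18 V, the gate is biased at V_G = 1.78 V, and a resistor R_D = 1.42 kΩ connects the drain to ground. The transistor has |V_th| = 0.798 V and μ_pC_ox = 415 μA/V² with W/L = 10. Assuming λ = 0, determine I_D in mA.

V_SG = V_DD − V_G = 3.18 − 1.78 = 1.4 V, so V_ov = 1.4 − 0.798 = 0.602 V.
k_p = μ_pC_ox · (W/L) = 4.15 mA/V².
Assume saturation: I_D = ½ k_p V_ov² = 0.5 × 4.15 × 0.602² = 0.752 mA, giving V_SD = V_DD − I_D R_D = 3.18 − 0.752 × 1.42 = 2.11 V.
V_SD = 2.11 V ≥ V_ov = 0.602 V, confirming saturation.

I_D = 0.752 mA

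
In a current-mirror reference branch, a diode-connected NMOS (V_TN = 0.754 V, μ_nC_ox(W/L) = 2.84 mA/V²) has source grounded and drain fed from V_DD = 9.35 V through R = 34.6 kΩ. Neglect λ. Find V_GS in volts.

V_GS = 1.16 V

With gate tied to drain, V_GS = V_DS ≥ V_GS − V_TN, so the device is in saturation.
KCL at the drain: ½ k_n (V_GS − V_TN)² = (V_DD − V_GS)/R.
Let x = V_GS − 0.754. Then 49.1 x² + x − 8.596 = 0, giving x = 0.408 V (positive root), so V_GS = 1.16 V.
I_D = (V_DD − V_GS)/R = (9.35 − 1.16) / 34.6 = 0.237 mA.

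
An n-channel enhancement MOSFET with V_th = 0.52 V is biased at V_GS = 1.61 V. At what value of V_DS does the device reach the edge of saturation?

V_DS,sat = 1.09 V

The boundary between triode and saturation is V_DS = V_GS − V_th = V_ov.
V_ov = 1.61 − 0.52 = 1.09 V.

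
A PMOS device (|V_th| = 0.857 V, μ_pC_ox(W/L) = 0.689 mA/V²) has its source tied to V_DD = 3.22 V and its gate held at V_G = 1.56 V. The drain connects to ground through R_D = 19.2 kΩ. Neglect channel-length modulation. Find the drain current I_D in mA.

V_SG = V_DD − V_G = 3.22 − 1.56 = 1.66 V, so V_ov = 1.66 − 0.857 = 0.803 V.
Assume saturation: I_D = ½ k_p V_ov² = 0.5 × 0.689 × 0.803² = 0.222 mA, giving V_SD = V_DD − I_D R_D = 3.22 − 0.222 × 19.2 = -1.05 V.
But -1.05 V < V_ov = 0.803 V, so the device is actually in triode.
In triode I_D = k_p[V_ov V_SD − ½ V_SD²] and I_D = (V_DD − V_SD)/R_D. Equating: 6.61 V_SD² − 11.62 V_SD + 3.22 = 0, giving V_SD = 0.345 V (the root below V_ov).
I_D = (3.22 − 0.345) / 19.2 = 0.15 mA.

I_D = 0.150 mA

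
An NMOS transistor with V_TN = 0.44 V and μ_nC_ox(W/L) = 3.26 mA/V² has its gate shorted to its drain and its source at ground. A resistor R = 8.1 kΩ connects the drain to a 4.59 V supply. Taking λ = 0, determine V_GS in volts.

With gate tied to drain, V_GS = V_DS ≥ V_GS − V_TN, so the device is in saturation.
KCL at the drain: ½ k_n (V_GS − V_TN)² = (V_DD − V_GS)/R.
Let x = V_GS − 0.44. Then 13.2 x² + x − 4.15 = 0, giving x = 0.524 V (positive root), so V_GS = 0.964 V.
I_D = (V_DD − V_GS)/R = (4.59 − 0.964) / 8.1 = 0.448 mA.

V_GS = 0.964 V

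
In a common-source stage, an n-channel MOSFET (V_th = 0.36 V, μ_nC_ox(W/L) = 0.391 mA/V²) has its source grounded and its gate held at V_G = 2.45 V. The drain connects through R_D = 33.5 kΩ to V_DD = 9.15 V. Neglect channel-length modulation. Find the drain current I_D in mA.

I_D = 0.263 mA

V_GS = V_G = 2.45 V, so V_ov = 2.45 − 0.36 = 2.09 V.
Assume saturation: I_D = ½ k_n V_ov² = 0.5 × 0.391 × 2.09² = 0.854 mA, giving V_DS = V_DD − I_D R_D = 9.15 − 0.854 × 33.5 = -19.5 V.
But -19.5 V < V_ov = 2.09 V, so the device is actually in triode.
In triode I_D = k_n[V_ov V_DS − ½ V_DS²] and I_D = (V_DD − V_DS)/R_D. Equating: 6.55 V_DS² − 28.38 V_DS + 9.15 = 0, giving V_DS = 0.351 V (the root below V_ov).
I_D = (9.15 − 0.351) / 33.5 = 0.263 mA.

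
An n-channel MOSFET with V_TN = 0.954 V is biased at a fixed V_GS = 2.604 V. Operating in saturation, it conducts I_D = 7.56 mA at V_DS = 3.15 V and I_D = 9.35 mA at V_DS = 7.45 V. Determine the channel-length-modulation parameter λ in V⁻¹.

λ = 0.0666 V⁻¹

With V_GS fixed, I_D ∝ (1 + λ V_DS) in saturation, so I_D2/I_D1 = (1 + λ V_DS2)/(1 + λ V_DS1).
9.35/7.56 = 1.237 = (1 + 7.45 λ)/(1 + 3.15 λ).
Solving: λ (I_D1 V_DS2 − I_D2 V_DS1) = I_D2 − I_D1, so λ = (9.35 − 7.56) / (7.56 × 7.45 − 9.35 × 3.15) = 1.79 / 26.9 = 0.0666 V⁻¹.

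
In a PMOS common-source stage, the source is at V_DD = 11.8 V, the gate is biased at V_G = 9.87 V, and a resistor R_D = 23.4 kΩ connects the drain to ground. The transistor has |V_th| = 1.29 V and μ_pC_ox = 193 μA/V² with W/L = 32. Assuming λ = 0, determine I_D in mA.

V_SG = V_DD − V_G = 11.8 − 9.87 = 1.93 V, so V_ov = 1.93 − 1.29 = 0.64 V.
k_p = μ_pC_ox · (W/L) = 6.176 mA/V².
Assume saturation: I_D = ½ k_p V_ov² = 0.5 × 6.176 × 0.64² = 1.26 mA, giving V_SD = V_DD − I_D R_D = 11.8 − 1.26 × 23.4 = -17.8 V.
But -17.8 V < V_ov = 0.64 V, so the device is actually in triode.
In triode I_D = k_p[V_ov V_SD − ½ V_SD²] and I_D = (V_DD − V_SD)/R_D. Equating: 72.3 V_SD² − 93.49 V_SD + 11.8 = 0, giving V_SD = 0.142 V (the root below V_ov).
I_D = (11.8 − 0.142) / 23.4 = 0.498 mA.

I_D = 0.498 mA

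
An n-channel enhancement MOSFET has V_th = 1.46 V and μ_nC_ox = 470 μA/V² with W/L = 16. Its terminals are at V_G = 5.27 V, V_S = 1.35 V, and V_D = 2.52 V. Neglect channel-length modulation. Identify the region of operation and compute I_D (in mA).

V_GS = V_G − V_S = 5.27 − 1.35 = 3.92 V; V_DS = V_D − V_S = 2.52 − 1.35 = 1.17 V.
k_n = μ_nC_ox · (W/L) = 7.52 mA/V².
V_ov = V_GS − V_th = 3.92 − 1.46 = 2.46 V.
Since V_DS = 1.17 V < V_ov = 2.46 V, the device is in the triode region.
I_D = k_n [V_ov · V_DS − ½ V_DS²] = 7.52 × [2.46 × 1.17 − 0.5 × 1.17²] = 16.5 mA.

Triode; I_D = 16.5 mA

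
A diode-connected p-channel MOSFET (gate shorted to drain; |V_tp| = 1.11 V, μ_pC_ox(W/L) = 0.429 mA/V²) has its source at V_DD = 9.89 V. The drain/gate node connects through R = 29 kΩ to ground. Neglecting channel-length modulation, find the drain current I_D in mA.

I_D = 0.264 mA

With gate tied to drain, V_SG = V_SD ≥ V_SG − |V_tp|, so the device is in saturation.
KCL at the drain: ½ k_p (V_SG − |V_tp|)² = (V_DD − V_SG)/R.
Let x = V_SG − 1.11. Then 6.22 x² + x − 8.78 = 0, giving x = 1.11 V (positive root), so V_SG = 2.22 V.
I_D = (V_DD − V_SG)/R = (9.89 − 2.22) / 29 = 0.264 mA.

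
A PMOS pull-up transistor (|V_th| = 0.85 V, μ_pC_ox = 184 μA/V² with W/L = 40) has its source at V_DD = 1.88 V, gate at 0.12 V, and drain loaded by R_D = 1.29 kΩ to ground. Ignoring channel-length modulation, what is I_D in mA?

V_SG = V_DD − V_G = 1.88 − 0.12 = 1.76 V, so V_ov = 1.76 − 0.85 = 0.91 V.
k_p = μ_pC_ox · (W/L) = 7.36 mA/V².
Assume saturation: I_D = ½ k_p V_ov² = 0.5 × 7.36 × 0.91² = 3.05 mA, giving V_SD = V_DD − I_D R_D = 1.88 − 3.05 × 1.29 = -2.05 V.
But -2.05 V < V_ov = 0.91 V, so the device is actually in triode.
In triode I_D = k_p[V_ov V_SD − ½ V_SD²] and I_D = (V_DD − V_SD)/R_D. Equating: 4.75 V_SD² − 9.64 V_SD + 1.88 = 0, giving V_SD = 0.219 V (the root below V_ov).
I_D = (1.88 − 0.219) / 1.29 = 1.29 mA.

I_D = 1.29 mA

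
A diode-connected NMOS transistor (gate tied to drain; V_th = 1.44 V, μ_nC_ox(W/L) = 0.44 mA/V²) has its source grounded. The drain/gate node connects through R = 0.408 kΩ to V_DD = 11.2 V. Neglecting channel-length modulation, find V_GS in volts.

With gate tied to drain, V_GS = V_DS ≥ V_GS − V_th, so the device is in saturation.
KCL at the drain: ½ k_n (V_GS − V_th)² = (V_DD − V_GS)/R.
Let x = V_GS − 1.44. Then 0.0898 x² + x − 9.76 = 0, giving x = 6.25 V (positive root), so V_GS = 7.69 V.
I_D = (V_DD − V_GS)/R = (11.2 − 7.69) / 0.408 = 8.6 mA.

V_GS = 7.69 V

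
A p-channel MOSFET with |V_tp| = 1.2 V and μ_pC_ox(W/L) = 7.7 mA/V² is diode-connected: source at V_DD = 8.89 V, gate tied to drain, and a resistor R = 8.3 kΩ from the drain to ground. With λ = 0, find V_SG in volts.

V_SG = 1.68 V

With gate tied to drain, V_SG = V_SD ≥ V_SG − |V_tp|, so the device is in saturation.
KCL at the drain: ½ k_p (V_SG − |V_tp|)² = (V_DD − V_SG)/R.
Let x = V_SG − 1.2. Then 32 x² + x − 7.69 = 0, giving x = 0.475 V (positive root), so V_SG = 1.68 V.
I_D = (V_DD − V_SG)/R = (8.89 − 1.68) / 8.3 = 0.869 mA.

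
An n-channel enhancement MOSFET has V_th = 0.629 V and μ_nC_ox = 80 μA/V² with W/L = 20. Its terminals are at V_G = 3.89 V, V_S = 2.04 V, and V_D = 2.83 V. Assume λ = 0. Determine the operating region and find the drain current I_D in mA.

Triode; I_D = 1.04 mA

V_GS = V_G − V_S = 3.89 − 2.04 = 1.85 V; V_DS = V_D − V_S = 2.83 − 2.04 = 0.79 V.
k_n = μ_nC_ox · (W/L) = 1.6 mA/V².
V_ov = V_GS − V_th = 1.85 − 0.629 = 1.22 V.
Since V_DS = 0.79 V < V_ov = 1.22 V, the device is in the triode region.
I_D = k_n [V_ov · V_DS − ½ V_DS²] = 1.6 × [1.22 × 0.79 − 0.5 × 0.79²] = 1.04 mA.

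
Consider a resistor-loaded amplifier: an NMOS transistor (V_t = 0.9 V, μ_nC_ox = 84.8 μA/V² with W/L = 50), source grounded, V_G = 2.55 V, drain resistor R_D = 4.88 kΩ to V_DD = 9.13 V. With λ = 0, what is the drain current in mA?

I_D = 1.81 mA

V_GS = V_G = 2.55 V, so V_ov = 2.55 − 0.9 = 1.65 V.
k_n = μ_nC_ox · (W/L) = 4.24 mA/V².
Assume saturation: I_D = ½ k_n V_ov² = 0.5 × 4.24 × 1.65² = 5.77 mA, giving V_DS = V_DD − I_D R_D = 9.13 − 5.77 × 4.88 = -19 V.
But -19 V < V_ov = 1.65 V, so the device is actually in triode.
In triode I_D = k_n[V_ov V_DS − ½ V_DS²] and I_D = (V_DD − V_DS)/R_D. Equating: 10.3 V_DS² − 35.14 V_DS + 9.13 = 0, giving V_DS = 0.283 V (the root below V_ov).
I_D = (9.13 − 0.283) / 4.88 = 1.81 mA.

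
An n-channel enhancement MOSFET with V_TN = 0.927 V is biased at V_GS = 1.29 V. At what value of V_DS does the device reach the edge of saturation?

The boundary between triode and saturation is V_DS = V_GS − V_TN = V_ov.
V_ov = 1.29 − 0.927 = 0.363 V.

V_DS,sat = 0.363 V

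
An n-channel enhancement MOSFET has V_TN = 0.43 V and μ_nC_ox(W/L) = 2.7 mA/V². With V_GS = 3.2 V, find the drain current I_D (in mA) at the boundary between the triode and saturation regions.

At the boundary V_DS = V_ov = V_GS − V_TN = 3.2 − 0.43 = 2.77 V.
I_D = ½ k_n V_ov² = 0.5 × 2.7 × 2.77² = 10.4 mA.

I_D = 10.4 mA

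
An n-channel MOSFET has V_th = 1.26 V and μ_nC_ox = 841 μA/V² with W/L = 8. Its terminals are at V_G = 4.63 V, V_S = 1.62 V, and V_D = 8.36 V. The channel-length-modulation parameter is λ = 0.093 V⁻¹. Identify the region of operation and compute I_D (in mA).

Saturation; I_D = 16.8 mA

V_GS = V_G − V_S = 4.63 − 1.62 = 3.01 V; V_DS = V_D − V_S = 8.36 − 1.62 = 6.74 V.
k_n = μ_nC_ox · (W/L) = 6.728 mA/V².
V_ov = V_GS − V_th = 3.01 − 1.26 = 1.75 V.
Since V_DS = 6.74 V ≥ V_ov = 1.75 V, the device is in saturation.
I_D = ½ k_n V_ov² (1 + λ V_DS) = 0.5 × 6.728 × 1.75² × (1 + 0.093 × 6.74) = 16.8 mA.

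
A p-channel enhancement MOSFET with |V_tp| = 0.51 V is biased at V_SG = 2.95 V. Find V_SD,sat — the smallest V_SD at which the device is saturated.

The boundary between triode and saturation is V_SD = V_SG − |V_tp| = V_ov.
V_ov = 2.95 − 0.51 = 2.44 V.

V_SD,sat = 2.44 V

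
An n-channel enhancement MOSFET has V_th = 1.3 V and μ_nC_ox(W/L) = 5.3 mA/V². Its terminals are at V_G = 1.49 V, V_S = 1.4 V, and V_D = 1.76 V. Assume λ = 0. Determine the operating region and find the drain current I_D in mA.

Cutoff; I_D = 0 mA

V_GS = V_G − V_S = 1.49 − 1.4 = 0.09 V; V_DS = V_D − V_S = 1.76 − 1.4 = 0.36 V.
V_GS = 0.09 V < V_th = 1.3 V, so the transistor is in cutoff.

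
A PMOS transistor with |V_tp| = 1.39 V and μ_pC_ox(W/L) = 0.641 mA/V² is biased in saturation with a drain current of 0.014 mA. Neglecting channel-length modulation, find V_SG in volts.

In saturation I_D = ½ k_p (V_SG − |V_tp|)², so V_SG − |V_tp| = √(2 I_D / k_p) = √(2 × 0.014 / 0.641) = 0.209 V.
V_SG = 1.39 + 0.209 = 1.6 V.

V_SG = 1.60 V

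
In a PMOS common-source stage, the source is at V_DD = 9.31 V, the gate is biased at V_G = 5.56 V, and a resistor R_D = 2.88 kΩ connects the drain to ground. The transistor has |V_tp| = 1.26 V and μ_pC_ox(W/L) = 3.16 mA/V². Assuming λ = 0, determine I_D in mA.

I_D = 3.08 mA

V_SG = V_DD − V_G = 9.31 − 5.56 = 3.75 V, so V_ov = 3.75 − 1.26 = 2.49 V.
Assume saturation: I_D = ½ k_p V_ov² = 0.5 × 3.16 × 2.49² = 9.8 mA, giving V_SD = V_DD − I_D R_D = 9.31 − 9.8 × 2.88 = -18.9 V.
But -18.9 V < V_ov = 2.49 V, so the device is actually in triode.
In triode I_D = k_p[V_ov V_SD − ½ V_SD²] and I_D = (V_DD − V_SD)/R_D. Equating: 4.55 V_SD² − 23.66 V_SD + 9.31 = 0, giving V_SD = 0.429 V (the root below V_ov).
I_D = (9.31 − 0.429) / 2.88 = 3.08 mA.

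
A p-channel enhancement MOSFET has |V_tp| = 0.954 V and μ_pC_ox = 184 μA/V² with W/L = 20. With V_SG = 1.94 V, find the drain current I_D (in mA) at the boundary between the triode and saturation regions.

I_D = 1.79 mA

At the boundary V_SD = V_ov = V_SG − |V_tp| = 1.94 − 0.954 = 0.986 V.
k_p = μ_pC_ox · (W/L) = 3.68 mA/V².
I_D = ½ k_p V_ov² = 0.5 × 3.68 × 0.986² = 1.79 mA.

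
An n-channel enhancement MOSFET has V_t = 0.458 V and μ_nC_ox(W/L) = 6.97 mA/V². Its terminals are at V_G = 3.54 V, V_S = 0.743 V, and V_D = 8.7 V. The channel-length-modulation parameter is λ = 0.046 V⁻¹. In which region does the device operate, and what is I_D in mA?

V_GS = V_G − V_S = 3.54 − 0.743 = 2.8 V; V_DS = V_D − V_S = 8.7 − 0.743 = 7.96 V.
V_ov = V_GS − V_t = 2.8 − 0.458 = 2.34 V.
Since V_DS = 7.96 V ≥ V_ov = 2.34 V, the device is in saturation.
I_D = ½ k_n V_ov² (1 + λ V_DS) = 0.5 × 6.97 × 2.34² × (1 + 0.046 × 7.96) = 26 mA.

Saturation; I_D = 26.0 mA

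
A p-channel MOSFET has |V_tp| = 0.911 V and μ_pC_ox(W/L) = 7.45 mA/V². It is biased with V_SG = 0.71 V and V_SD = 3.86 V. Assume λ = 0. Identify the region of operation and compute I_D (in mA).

Cutoff; I_D = 0 mA

V_SG = 0.71 V < |V_tp| = 0.911 V, so the transistor is in cutoff.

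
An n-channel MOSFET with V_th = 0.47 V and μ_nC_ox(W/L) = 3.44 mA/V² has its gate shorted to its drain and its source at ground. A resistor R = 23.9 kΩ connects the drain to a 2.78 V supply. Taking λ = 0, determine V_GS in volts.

V_GS = 0.695 V

With gate tied to drain, V_GS = V_DS ≥ V_GS − V_th, so the device is in saturation.
KCL at the drain: ½ k_n (V_GS − V_th)² = (V_DD − V_GS)/R.
Let x = V_GS − 0.47. Then 41.1 x² + x − 2.31 = 0, giving x = 0.225 V (positive root), so V_GS = 0.695 V.
I_D = (V_DD − V_GS)/R = (2.78 − 0.695) / 23.9 = 0.0872 mA.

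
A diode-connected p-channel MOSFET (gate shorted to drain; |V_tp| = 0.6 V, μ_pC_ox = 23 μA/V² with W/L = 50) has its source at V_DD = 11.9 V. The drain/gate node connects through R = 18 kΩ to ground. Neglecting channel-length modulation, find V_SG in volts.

With gate tied to drain, V_SG = V_SD ≥ V_SG − |V_tp|, so the device is in saturation.
k_p = μ_pC_ox · (W/L) = 1.15 mA/V².
KCL at the drain: ½ k_p (V_SG − |V_tp|)² = (V_DD − V_SG)/R.
Let x = V_SG − 0.6. Then 10.3 x² + x − 11.3 = 0, giving x = 0.998 V (positive root), so V_SG = 1.6 V.
I_D = (V_DD − V_SG)/R = (11.9 − 1.6) / 18 = 0.572 mA.

V_SG = 1.60 V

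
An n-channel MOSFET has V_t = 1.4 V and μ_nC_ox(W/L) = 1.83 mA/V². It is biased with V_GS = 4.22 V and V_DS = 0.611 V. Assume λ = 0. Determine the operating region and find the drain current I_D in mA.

Triode; I_D = 2.81 mA

V_ov = V_GS − V_t = 4.22 − 1.4 = 2.82 V.
Since V_DS = 0.611 V < V_ov = 2.82 V, the device is in the triode region.
I_D = k_n [V_ov · V_DS − ½ V_DS²] = 1.83 × [2.82 × 0.611 − 0.5 × 0.611²] = 2.81 mA.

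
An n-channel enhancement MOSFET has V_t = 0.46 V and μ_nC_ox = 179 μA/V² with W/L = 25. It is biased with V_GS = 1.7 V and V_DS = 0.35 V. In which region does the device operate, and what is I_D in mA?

k_n = μ_nC_ox · (W/L) = 4.475 mA/V².
V_ov = V_GS − V_t = 1.7 − 0.46 = 1.24 V.
Since V_DS = 0.35 V < V_ov = 1.24 V, the device is in the triode region.
I_D = k_n [V_ov · V_DS − ½ V_DS²] = 4.475 × [1.24 × 0.35 − 0.5 × 0.35²] = 1.67 mA.

Triode; I_D = 1.67 mA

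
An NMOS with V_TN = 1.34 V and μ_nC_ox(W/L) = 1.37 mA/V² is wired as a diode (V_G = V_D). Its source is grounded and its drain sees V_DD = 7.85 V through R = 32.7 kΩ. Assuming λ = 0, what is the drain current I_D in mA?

With gate tied to drain, V_GS = V_DS ≥ V_GS − V_TN, so the device is in saturation.
KCL at the drain: ½ k_n (V_GS − V_TN)² = (V_DD − V_GS)/R.
Let x = V_GS − 1.34. Then 22.4 x² + x − 6.51 = 0, giving x = 0.517 V (positive root), so V_GS = 1.86 V.
I_D = (V_DD − V_GS)/R = (7.85 − 1.86) / 32.7 = 0.183 mA.

I_D = 0.183 mA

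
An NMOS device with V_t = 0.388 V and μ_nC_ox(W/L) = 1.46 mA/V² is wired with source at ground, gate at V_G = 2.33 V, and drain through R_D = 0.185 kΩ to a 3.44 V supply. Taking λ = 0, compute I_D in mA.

I_D = 2.75 mA

V_GS = V_G = 2.33 V, so V_ov = 2.33 − 0.388 = 1.94 V.
Assume saturation: I_D = ½ k_n V_ov² = 0.5 × 1.46 × 1.94² = 2.75 mA, giving V_DS = V_DD − I_D R_D = 3.44 − 2.75 × 0.185 = 2.93 V.
V_DS = 2.93 V ≥ V_ov = 1.94 V, confirming saturation.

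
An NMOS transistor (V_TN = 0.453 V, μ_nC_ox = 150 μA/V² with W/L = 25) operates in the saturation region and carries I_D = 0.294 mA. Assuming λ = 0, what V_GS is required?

V_GS = 0.849 V

k_n = μ_nC_ox · (W/L) = 3.75 mA/V².
In saturation I_D = ½ k_n (V_GS − V_TN)², so V_GS − V_TN = √(2 I_D / k_n) = √(2 × 0.294 / 3.75) = 0.396 V.
V_GS = 0.453 + 0.396 = 0.849 V.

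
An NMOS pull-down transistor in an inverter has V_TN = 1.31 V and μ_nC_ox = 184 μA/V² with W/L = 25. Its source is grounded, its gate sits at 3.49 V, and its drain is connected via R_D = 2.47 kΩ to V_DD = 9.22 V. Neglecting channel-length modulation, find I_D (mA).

V_GS = V_G = 3.49 V, so V_ov = 3.49 − 1.31 = 2.18 V.
k_n = μ_nC_ox · (W/L) = 4.6 mA/V².
Assume saturation: I_D = ½ k_n V_ov² = 0.5 × 4.6 × 2.18² = 10.9 mA, giving V_DS = V_DD − I_D R_D = 9.22 − 10.9 × 2.47 = -17.8 V.
But -17.8 V < V_ov = 2.18 V, so the device is actually in triode.
In triode I_D = k_n[V_ov V_DS − ½ V_DS²] and I_D = (V_DD − V_DS)/R_D. Equating: 5.68 V_DS² − 25.77 V_DS + 9.22 = 0, giving V_DS = 0.392 V (the root below V_ov).
I_D = (9.22 − 0.392) / 2.47 = 3.57 mA.

I_D = 3.57 mA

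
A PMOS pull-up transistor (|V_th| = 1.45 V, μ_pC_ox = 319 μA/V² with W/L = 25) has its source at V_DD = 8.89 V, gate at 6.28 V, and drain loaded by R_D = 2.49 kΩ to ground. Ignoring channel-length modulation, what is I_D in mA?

V_SG = V_DD − V_G = 8.89 − 6.28 = 2.61 V, so V_ov = 2.61 − 1.45 = 1.16 V.
k_p = μ_pC_ox · (W/L) = 7.975 mA/V².
Assume saturation: I_D = ½ k_p V_ov² = 0.5 × 7.975 × 1.16² = 5.37 mA, giving V_SD = V_DD − I_D R_D = 8.89 − 5.37 × 2.49 = -4.47 V.
But -4.47 V < V_ov = 1.16 V, so the device is actually in triode.
In triode I_D = k_p[V_ov V_SD − ½ V_SD²] and I_D = (V_DD − V_SD)/R_D. Equating: 9.93 V_SD² − 24.03 V_SD + 8.89 = 0, giving V_SD = 0.456 V (the root below V_ov).
I_D = (8.89 − 0.456) / 2.49 = 3.39 mA.

I_D = 3.39 mA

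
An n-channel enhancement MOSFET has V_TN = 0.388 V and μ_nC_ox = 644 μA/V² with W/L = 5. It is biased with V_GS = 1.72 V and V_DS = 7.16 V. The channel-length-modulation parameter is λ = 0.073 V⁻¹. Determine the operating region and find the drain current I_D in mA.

k_n = μ_nC_ox · (W/L) = 3.22 mA/V².
V_ov = V_GS − V_TN = 1.72 − 0.388 = 1.33 V.
Since V_DS = 7.16 V ≥ V_ov = 1.33 V, the device is in saturation.
I_D = ½ k_n V_ov² (1 + λ V_DS) = 0.5 × 3.22 × 1.33² × (1 + 0.073 × 7.16) = 4.35 mA.

Saturation; I_D = 4.35 mA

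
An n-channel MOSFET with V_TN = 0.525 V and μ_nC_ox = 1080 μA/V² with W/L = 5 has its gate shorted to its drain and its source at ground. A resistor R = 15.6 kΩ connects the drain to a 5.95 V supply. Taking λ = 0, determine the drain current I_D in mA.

With gate tied to drain, V_GS = V_DS ≥ V_GS − V_TN, so the device is in saturation.
k_n = μ_nC_ox · (W/L) = 5.4 mA/V².
KCL at the drain: ½ k_n (V_GS − V_TN)² = (V_DD − V_GS)/R.
Let x = V_GS − 0.525. Then 42.1 x² + x − 5.425 = 0, giving x = 0.347 V (positive root), so V_GS = 0.872 V.
I_D = (V_DD − V_GS)/R = (5.95 − 0.872) / 15.6 = 0.325 mA.

I_D = 0.325 mA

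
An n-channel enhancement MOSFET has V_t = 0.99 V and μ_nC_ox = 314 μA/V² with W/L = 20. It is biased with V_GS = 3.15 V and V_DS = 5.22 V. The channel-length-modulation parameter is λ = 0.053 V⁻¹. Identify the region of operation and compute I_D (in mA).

Saturation; I_D = 18.7 mA

k_n = μ_nC_ox · (W/L) = 6.28 mA/V².
V_ov = V_GS − V_t = 3.15 − 0.99 = 2.16 V.
Since V_DS = 5.22 V ≥ V_ov = 2.16 V, the device is in saturation.
I_D = ½ k_n V_ov² (1 + λ V_DS) = 0.5 × 6.28 × 2.16² × (1 + 0.053 × 5.22) = 18.7 mA.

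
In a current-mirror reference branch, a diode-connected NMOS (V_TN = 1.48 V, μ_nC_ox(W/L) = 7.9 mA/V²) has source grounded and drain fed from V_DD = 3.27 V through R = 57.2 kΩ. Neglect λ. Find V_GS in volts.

With gate tied to drain, V_GS = V_DS ≥ V_GS − V_TN, so the device is in saturation.
KCL at the drain: ½ k_n (V_GS − V_TN)² = (V_DD − V_GS)/R.
Let x = V_GS − 1.48. Then 226 x² + x − 1.79 = 0, giving x = 0.0868 V (positive root), so V_GS = 1.57 V.
I_D = (V_DD − V_GS)/R = (3.27 − 1.57) / 57.2 = 0.0298 mA.

V_GS = 1.57 V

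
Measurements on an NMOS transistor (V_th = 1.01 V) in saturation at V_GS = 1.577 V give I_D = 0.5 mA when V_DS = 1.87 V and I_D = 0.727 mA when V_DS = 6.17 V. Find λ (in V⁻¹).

λ = 0.132 V⁻¹

With V_GS fixed, I_D ∝ (1 + λ V_DS) in saturation, so I_D2/I_D1 = (1 + λ V_DS2)/(1 + λ V_DS1).
0.727/0.5 = 1.454 = (1 + 6.17 λ)/(1 + 1.87 λ).
Solving: λ (I_D1 V_DS2 − I_D2 V_DS1) = I_D2 − I_D1, so λ = (0.727 − 0.5) / (0.5 × 6.17 − 0.727 × 1.87) = 0.227 / 1.73 = 0.132 V⁻¹.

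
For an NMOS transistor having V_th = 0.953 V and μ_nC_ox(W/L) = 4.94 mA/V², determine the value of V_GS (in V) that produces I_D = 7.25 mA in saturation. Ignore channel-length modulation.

V_GS = 2.67 V

In saturation I_D = ½ k_n (V_GS − V_th)², so V_GS − V_th = √(2 I_D / k_n) = √(2 × 7.25 / 4.94) = 1.71 V.
V_GS = 0.953 + 1.71 = 2.67 V.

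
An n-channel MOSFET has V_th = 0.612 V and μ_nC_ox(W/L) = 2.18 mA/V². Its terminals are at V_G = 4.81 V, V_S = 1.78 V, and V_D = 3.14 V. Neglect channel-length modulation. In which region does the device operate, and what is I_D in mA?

Triode; I_D = 5.15 mA

V_GS = V_G − V_S = 4.81 − 1.78 = 3.03 V; V_DS = V_D − V_S = 3.14 − 1.78 = 1.36 V.
V_ov = V_GS − V_th = 3.03 − 0.612 = 2.42 V.
Since V_DS = 1.36 V < V_ov = 2.42 V, the device is in the triode region.
I_D = k_n [V_ov · V_DS − ½ V_DS²] = 2.18 × [2.42 × 1.36 − 0.5 × 1.36²] = 5.15 mA.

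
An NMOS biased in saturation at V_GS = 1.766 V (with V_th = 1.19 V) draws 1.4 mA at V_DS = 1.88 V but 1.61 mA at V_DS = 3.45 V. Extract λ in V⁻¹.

λ = 0.116 V⁻¹

With V_GS fixed, I_D ∝ (1 + λ V_DS) in saturation, so I_D2/I_D1 = (1 + λ V_DS2)/(1 + λ V_DS1).
1.61/1.4 = 1.15 = (1 + 3.45 λ)/(1 + 1.88 λ).
Solving: λ (I_D1 V_DS2 − I_D2 V_DS1) = I_D2 − I_D1, so λ = (1.61 − 1.4) / (1.4 × 3.45 − 1.61 × 1.88) = 0.21 / 1.8 = 0.116 V⁻¹.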